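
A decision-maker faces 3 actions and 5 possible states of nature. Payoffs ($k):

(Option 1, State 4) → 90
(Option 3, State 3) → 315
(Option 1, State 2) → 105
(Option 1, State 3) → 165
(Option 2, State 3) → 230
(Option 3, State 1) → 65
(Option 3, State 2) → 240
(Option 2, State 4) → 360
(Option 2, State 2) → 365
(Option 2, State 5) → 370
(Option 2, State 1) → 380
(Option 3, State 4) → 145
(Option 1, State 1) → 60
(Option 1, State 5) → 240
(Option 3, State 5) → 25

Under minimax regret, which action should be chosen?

Column bests: State 1=380, State 2=365, State 3=315, State 4=360, State 5=370.
Option 1 regrets: 320, 260, 150, 270, 130 → max 320
Option 2 regrets: 0, 0, 85, 0, 0 → max 85
Option 3 regrets: 315, 125, 0, 215, 345 → max 345
Smallest max regret = 85 → Option 2.

Option 2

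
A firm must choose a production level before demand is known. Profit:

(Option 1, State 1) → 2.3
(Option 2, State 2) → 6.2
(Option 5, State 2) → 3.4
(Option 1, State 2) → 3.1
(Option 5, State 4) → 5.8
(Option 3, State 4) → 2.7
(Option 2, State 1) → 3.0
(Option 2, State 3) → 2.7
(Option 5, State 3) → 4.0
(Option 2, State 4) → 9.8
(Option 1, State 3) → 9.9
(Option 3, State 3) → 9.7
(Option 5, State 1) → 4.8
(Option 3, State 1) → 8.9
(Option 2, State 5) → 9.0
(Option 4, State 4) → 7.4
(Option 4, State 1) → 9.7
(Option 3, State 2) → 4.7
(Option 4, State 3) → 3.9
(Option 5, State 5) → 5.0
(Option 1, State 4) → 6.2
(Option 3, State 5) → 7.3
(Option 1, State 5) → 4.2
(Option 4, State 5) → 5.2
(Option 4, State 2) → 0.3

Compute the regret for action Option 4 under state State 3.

Best payoff under State 3 is 9.9.
Regret = 9.9 − 3.9 = 6.0.

6.0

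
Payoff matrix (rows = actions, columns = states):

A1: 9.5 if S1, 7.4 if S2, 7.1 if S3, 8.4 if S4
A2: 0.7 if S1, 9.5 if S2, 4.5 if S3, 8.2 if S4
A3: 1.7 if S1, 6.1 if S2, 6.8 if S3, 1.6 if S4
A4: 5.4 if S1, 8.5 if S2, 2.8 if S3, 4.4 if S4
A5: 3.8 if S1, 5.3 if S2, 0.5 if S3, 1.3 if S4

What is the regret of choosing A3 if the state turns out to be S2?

3.4

Best payoff under S2 is 9.5.
Regret = 9.5 − 6.1 = 3.4.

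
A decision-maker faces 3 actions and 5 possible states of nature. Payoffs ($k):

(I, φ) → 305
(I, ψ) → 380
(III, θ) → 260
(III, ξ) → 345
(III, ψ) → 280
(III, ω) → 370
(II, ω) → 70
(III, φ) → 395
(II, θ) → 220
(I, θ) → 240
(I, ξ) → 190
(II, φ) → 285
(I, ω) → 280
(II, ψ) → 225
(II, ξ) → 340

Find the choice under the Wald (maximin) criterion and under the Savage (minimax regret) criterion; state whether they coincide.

maximin → III; minimax regret → III (agree)

Row minima: I=190, II=70, III=260
Best worst-case = 260 → III.
Column bests: θ=260, φ=395, ψ=380, ω=370, ξ=345.
I regrets: 20, 90, 0, 90, 155 → max 155
II regrets: 40, 110, 155, 300, 5 → max 300
III regrets: 0, 0, 100, 0, 0 → max 100
Smallest max regret = 100 → III.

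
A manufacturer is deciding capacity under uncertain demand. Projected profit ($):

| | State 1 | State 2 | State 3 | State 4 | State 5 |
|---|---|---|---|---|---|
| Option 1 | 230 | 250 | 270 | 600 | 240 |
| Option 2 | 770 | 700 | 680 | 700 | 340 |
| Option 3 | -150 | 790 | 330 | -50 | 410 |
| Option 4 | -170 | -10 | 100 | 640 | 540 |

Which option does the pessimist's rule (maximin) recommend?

Row minima: Option 1=230, Option 2=340, Option 3=-150, Option 4=-170
Best worst-case = 340 → Option 2.

Option 2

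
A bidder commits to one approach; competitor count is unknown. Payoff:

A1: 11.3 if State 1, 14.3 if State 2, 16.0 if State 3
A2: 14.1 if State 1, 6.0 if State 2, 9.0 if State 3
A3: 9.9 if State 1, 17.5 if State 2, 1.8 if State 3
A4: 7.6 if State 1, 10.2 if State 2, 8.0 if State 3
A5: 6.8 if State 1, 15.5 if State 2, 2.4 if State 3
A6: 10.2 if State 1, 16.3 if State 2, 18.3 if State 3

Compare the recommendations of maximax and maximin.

Row maxima: A1=16.0, A2=14.1, A3=17.5, A4=10.2, A5=15.5, A6=18.3
Best best-case = 18.3 → A6.
Row minima: A1=11.3, A2=6.0, A3=1.8, A4=7.6, A5=2.4, A6=10.2
Best worst-case = 11.3 → A1.

maximax → A6; maximin → A1 (disagree)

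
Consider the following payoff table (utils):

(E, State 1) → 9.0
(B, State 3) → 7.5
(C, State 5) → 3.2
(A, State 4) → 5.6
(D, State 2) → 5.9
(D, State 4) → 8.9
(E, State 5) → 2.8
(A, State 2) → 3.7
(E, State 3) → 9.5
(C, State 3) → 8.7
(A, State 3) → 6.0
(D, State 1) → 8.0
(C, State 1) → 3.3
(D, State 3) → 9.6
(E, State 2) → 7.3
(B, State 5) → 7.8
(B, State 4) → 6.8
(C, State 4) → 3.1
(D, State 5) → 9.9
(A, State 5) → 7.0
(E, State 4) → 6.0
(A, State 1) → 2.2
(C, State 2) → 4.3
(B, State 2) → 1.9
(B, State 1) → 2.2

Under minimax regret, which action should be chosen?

D

Column bests: State 1=9.0, State 2=7.3, State 3=9.6, State 4=8.9, State 5=9.9.
A regrets: 6.8, 3.6, 3.6, 3.3, 2.9 → max 6.8
B regrets: 6.8, 5.4, 2.1, 2.1, 2.1 → max 6.8
C regrets: 5.7, 3.0, 0.9, 5.8, 6.7 → max 6.7
D regrets: 1.0, 1.4, 0.0, 0.0, 0.0 → max 1.4
E regrets: 0.0, 0.0, 0.1, 2.9, 7.1 → max 7.1
Smallest max regret = 1.4 → D.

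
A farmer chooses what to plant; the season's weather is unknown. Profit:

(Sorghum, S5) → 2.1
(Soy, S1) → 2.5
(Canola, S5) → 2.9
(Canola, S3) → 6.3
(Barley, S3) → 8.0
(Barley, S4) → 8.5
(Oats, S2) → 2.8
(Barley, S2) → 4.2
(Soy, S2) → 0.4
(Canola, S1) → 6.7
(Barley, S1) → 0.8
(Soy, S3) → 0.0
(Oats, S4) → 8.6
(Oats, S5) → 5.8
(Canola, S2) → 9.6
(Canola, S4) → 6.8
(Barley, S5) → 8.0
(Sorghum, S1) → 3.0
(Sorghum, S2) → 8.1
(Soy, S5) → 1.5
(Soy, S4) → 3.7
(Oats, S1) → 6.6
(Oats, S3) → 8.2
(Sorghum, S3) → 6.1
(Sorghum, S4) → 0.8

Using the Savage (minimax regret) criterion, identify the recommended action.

Column bests: S1=6.7, S2=9.6, S3=8.2, S4=8.6, S5=8.0.
Soy regrets: 4.2, 9.2, 8.2, 4.9, 6.5 → max 9.2
Sorghum regrets: 3.7, 1.5, 2.1, 7.8, 5.9 → max 7.8
Canola regrets: 0.0, 0.0, 1.9, 1.8, 5.1 → max 5.1
Barley regrets: 5.9, 5.4, 0.2, 0.1, 0.0 → max 5.9
Oats regrets: 0.1, 6.8, 0.0, 0.0, 2.2 → max 6.8
Smallest max regret = 5.1 → Canola.

Canola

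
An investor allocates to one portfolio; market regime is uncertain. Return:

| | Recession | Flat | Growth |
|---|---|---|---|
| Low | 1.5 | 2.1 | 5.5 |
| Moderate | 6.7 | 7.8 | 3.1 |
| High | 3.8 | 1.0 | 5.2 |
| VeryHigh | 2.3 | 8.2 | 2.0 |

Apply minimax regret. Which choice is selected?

Column bests: Recession=6.7, Flat=8.2, Growth=5.5.
Low regrets: 5.2, 6.1, 0.0 → max 6.1
Moderate regrets: 0.0, 0.4, 2.4 → max 2.4
High regrets: 2.9, 7.2, 0.3 → max 7.2
VeryHigh regrets: 4.4, 0.0, 3.5 → max 4.4
Smallest max regret = 2.4 → Moderate.

Moderate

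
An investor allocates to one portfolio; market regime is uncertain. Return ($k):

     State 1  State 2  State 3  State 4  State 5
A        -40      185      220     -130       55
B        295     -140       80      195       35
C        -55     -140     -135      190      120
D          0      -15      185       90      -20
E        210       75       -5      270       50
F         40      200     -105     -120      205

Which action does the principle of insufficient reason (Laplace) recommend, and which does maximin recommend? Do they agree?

laplace → E; maximin → E (agree)

Row averages: A=58, B=93, C=-4, D=48, E=120, F=44
Highest average = 120 → E.
Row minima: A=-130, B=-140, C=-140, D=-20, E=-5, F=-120
Best worst-case = -5 → E.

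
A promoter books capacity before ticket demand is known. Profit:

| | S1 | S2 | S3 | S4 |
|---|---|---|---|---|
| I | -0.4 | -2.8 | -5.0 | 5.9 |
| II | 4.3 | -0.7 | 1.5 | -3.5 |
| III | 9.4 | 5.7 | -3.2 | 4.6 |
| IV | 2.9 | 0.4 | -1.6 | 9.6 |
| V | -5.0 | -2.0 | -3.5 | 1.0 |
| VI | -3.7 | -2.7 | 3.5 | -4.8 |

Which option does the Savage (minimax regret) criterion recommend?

Column bests: S1=9.4, S2=5.7, S3=3.5, S4=9.6.
I regrets: 9.8, 8.5, 8.5, 3.7 → max 9.8
II regrets: 5.1, 6.4, 2.0, 13.1 → max 13.1
III regrets: 0.0, 0.0, 6.7, 5.0 → max 6.7
IV regrets: 6.5, 5.3, 5.1, 0.0 → max 6.5
V regrets: 14.4, 7.7, 7.0, 8.6 → max 14.4
VI regrets: 13.1, 8.4, 0.0, 14.4 → max 14.4
Smallest max regret = 6.5 → IV.

IV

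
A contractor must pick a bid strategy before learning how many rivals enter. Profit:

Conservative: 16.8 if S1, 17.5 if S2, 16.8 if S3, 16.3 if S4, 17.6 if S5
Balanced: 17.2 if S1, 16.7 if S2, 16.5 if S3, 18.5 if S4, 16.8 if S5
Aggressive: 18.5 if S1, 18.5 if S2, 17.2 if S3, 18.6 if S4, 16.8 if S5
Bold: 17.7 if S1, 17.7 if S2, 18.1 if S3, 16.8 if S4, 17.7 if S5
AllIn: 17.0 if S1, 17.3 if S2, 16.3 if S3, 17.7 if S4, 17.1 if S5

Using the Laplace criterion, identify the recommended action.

Aggressive

Row averages: Conservative=17, Balanced=17.14, Aggressive=17.92, Bold=17.6, AllIn=17.08
Highest average = 17.92 → Aggressive.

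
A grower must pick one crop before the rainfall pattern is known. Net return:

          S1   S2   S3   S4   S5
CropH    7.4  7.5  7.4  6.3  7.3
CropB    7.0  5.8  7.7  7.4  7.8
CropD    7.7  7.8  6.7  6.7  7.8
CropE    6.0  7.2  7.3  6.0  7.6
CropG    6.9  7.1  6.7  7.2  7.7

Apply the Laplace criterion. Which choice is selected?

Row averages: CropH=7.18, CropB=7.14, CropD=7.34, CropE=6.82, CropG=7.12
Highest average = 7.34 → CropD.

CropD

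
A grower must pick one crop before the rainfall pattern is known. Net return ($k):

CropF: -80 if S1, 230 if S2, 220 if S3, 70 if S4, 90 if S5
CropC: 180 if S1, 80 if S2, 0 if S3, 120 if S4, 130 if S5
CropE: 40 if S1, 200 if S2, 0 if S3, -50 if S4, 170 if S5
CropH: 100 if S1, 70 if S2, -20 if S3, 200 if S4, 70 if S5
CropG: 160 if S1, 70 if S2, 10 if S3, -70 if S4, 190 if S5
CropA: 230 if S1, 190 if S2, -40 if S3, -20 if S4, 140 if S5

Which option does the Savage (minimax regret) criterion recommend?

Column bests: S1=230, S2=230, S3=220, S4=200, S5=190.
CropF regrets: 310, 0, 0, 130, 100 → max 310
CropC regrets: 50, 150, 220, 80, 60 → max 220
CropE regrets: 190, 30, 220, 250, 20 → max 250
CropH regrets: 130, 160, 240, 0, 120 → max 240
CropG regrets: 70, 160, 210, 270, 0 → max 270
CropA regrets: 0, 40, 260, 220, 50 → max 260
Smallest max regret = 220 → CropC.

CropC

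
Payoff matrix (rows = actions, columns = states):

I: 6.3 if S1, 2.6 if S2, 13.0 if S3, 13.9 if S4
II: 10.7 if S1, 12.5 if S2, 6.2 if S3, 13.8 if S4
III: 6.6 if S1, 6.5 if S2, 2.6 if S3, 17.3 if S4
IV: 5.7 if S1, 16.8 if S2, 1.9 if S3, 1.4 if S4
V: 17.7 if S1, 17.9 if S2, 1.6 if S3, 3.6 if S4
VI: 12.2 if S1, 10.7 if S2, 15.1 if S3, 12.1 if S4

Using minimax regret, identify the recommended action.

VI

Column bests: S1=17.7, S2=17.9, S3=15.1, S4=17.3.
I regrets: 11.4, 15.3, 2.1, 3.4 → max 15.3
II regrets: 7.0, 5.4, 8.9, 3.5 → max 8.9
III regrets: 11.1, 11.4, 12.5, 0.0 → max 12.5
IV regrets: 12.0, 1.1, 13.2, 15.9 → max 15.9
V regrets: 0.0, 0.0, 13.5, 13.7 → max 13.7
VI regrets: 5.5, 7.2, 0.0, 5.2 → max 7.2
Smallest max regret = 7.2 → VI.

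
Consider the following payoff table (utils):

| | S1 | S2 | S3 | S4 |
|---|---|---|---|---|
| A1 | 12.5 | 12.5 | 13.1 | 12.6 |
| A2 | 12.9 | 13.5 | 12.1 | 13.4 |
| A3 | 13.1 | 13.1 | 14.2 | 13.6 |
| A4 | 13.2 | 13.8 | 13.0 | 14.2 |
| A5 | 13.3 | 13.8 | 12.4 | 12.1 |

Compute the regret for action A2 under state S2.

0.3

Best payoff under S2 is 13.8.
Regret = 13.8 − 13.5 = 0.3.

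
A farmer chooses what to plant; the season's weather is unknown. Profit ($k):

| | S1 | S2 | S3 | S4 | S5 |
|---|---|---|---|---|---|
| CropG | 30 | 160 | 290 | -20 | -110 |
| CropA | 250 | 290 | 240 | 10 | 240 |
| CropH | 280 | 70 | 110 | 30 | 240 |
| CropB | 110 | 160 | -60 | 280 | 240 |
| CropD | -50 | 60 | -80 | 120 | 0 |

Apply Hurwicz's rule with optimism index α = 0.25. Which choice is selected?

CropH

CropG: 0.25·290 + 0.75·(-110) = -10
CropA: 0.25·290 + 0.75·10 = 80
CropH: 0.25·280 + 0.75·30 = 92.5
CropB: 0.25·280 + 0.75·(-60) = 25
CropD: 0.25·120 + 0.75·(-80) = -30
Highest Hurwicz score = 92.5 → CropH.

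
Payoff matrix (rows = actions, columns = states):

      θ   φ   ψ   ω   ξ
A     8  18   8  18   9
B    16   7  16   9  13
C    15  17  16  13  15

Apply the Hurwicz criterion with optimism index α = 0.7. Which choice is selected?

A: 0.7·18 + 0.3·8 = 15
B: 0.7·16 + 0.3·7 = 13.3
C: 0.7·17 + 0.3·13 = 15.8
Highest Hurwicz score = 15.8 → C.

C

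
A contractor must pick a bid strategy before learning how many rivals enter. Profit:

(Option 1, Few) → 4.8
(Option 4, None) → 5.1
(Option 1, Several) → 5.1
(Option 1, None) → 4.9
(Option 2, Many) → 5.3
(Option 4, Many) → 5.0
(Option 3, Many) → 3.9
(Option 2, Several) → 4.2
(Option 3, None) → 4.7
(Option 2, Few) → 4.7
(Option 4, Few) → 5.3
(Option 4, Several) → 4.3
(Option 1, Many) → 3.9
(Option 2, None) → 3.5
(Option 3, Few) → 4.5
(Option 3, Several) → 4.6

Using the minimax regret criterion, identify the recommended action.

Option 4

Column bests: None=5.1, Few=5.3, Several=5.1, Many=5.3.
Option 1 regrets: 0.2, 0.5, 0.0, 1.4 → max 1.4
Option 2 regrets: 1.6, 0.6, 0.9, 0.0 → max 1.6
Option 3 regrets: 0.4, 0.8, 0.5, 1.4 → max 1.4
Option 4 regrets: 0.0, 0.0, 0.8, 0.3 → max 0.8
Smallest max regret = 0.8 → Option 4.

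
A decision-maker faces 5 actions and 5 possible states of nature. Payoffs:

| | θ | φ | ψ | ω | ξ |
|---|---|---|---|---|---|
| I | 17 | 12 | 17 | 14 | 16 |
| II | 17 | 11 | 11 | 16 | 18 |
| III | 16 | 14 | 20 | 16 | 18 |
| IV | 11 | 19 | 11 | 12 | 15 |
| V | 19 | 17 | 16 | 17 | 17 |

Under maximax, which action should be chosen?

III

Row maxima: I=17, II=18, III=20, IV=19, V=19
Best best-case = 20 → III.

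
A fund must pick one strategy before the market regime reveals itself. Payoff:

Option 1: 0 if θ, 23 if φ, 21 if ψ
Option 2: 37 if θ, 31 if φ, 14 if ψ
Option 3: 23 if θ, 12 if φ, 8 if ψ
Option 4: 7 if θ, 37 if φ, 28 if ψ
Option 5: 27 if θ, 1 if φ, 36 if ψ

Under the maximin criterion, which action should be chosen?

Row minima: Option 1=0, Option 2=14, Option 3=8, Option 4=7, Option 5=1
Best worst-case = 14 → Option 2.

Option 2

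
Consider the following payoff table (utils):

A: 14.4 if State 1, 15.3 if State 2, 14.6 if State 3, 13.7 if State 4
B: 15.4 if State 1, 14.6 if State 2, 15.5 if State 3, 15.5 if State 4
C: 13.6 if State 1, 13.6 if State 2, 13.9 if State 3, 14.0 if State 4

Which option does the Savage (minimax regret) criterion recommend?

B

Column bests: State 1=15.4, State 2=15.3, State 3=15.5, State 4=15.5.
A regrets: 1.0, 0.0, 0.9, 1.8 → max 1.8
B regrets: 0.0, 0.7, 0.0, 0.0 → max 0.7
C regrets: 1.8, 1.7, 1.6, 1.5 → max 1.8
Smallest max regret = 0.7 → B.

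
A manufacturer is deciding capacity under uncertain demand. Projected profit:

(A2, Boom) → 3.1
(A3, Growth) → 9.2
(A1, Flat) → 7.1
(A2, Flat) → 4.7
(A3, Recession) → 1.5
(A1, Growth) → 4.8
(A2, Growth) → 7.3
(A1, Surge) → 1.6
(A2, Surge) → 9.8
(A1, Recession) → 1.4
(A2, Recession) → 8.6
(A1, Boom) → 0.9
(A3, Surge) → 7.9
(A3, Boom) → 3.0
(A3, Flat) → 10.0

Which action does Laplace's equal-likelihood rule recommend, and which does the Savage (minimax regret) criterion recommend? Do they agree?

laplace → A2; minimax regret → A2 (agree)

Row averages: A1=3.16, A2=6.7, A3=6.32
Highest average = 6.7 → A2.
Column bests: Recession=8.6, Flat=10.0, Growth=9.2, Boom=3.1, Surge=9.8.
A1 regrets: 7.2, 2.9, 4.4, 2.2, 8.2 → max 8.2
A2 regrets: 0.0, 5.3, 1.9, 0.0, 0.0 → max 5.3
A3 regrets: 7.1, 0.0, 0.0, 0.1, 1.9 → max 7.1
Smallest max regret = 5.3 → A2.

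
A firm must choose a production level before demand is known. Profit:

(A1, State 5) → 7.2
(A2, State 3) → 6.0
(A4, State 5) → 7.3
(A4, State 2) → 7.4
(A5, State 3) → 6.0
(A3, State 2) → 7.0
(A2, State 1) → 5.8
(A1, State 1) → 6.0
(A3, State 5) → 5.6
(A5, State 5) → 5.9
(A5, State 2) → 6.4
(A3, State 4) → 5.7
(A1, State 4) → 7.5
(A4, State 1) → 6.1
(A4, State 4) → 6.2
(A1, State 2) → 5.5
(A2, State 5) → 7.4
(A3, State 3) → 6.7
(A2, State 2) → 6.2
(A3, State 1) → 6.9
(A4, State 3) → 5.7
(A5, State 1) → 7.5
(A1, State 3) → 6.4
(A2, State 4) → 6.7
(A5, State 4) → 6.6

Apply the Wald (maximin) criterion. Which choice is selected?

Row minima: A1=5.5, A2=5.8, A3=5.6, A4=5.7, A5=5.9
Best worst-case = 5.9 → A5.

A5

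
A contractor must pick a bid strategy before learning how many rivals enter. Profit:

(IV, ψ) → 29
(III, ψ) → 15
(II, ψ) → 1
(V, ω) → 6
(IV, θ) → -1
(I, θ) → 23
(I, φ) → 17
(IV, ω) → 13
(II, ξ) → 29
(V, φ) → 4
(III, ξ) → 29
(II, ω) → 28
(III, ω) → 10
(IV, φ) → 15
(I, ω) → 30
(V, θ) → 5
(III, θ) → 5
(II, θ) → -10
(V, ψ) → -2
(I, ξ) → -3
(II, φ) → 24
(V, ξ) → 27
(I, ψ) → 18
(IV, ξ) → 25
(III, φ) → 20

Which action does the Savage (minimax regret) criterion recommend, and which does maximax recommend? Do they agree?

Column bests: θ=23, φ=24, ψ=29, ω=30, ξ=29.
I regrets: 0, 7, 11, 0, 32 → max 32
II regrets: 33, 0, 28, 2, 0 → max 33
III regrets: 18, 4, 14, 20, 0 → max 20
IV regrets: 24, 9, 0, 17, 4 → max 24
V regrets: 18, 20, 31, 24, 2 → max 31
Smallest max regret = 20 → III.
Row maxima: I=30, II=29, III=29, IV=29, V=27
Best best-case = 30 → I.

minimax regret → III; maximax → I (disagree)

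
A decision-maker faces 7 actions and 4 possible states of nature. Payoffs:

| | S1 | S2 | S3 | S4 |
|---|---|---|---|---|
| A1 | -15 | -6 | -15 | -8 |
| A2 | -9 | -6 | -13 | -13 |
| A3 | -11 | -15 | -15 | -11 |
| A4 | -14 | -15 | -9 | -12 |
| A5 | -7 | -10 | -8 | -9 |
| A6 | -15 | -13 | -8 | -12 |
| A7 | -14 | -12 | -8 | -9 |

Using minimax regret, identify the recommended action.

A5

Column bests: S1=-7, S2=-6, S3=-8, S4=-8.
A1 regrets: 8, 0, 7, 0 → max 8
A2 regrets: 2, 0, 5, 5 → max 5
A3 regrets: 4, 9, 7, 3 → max 9
A4 regrets: 7, 9, 1, 4 → max 9
A5 regrets: 0, 4, 0, 1 → max 4
A6 regrets: 8, 7, 0, 4 → max 8
A7 regrets: 7, 6, 0, 1 → max 7
Smallest max regret = 4 → A5.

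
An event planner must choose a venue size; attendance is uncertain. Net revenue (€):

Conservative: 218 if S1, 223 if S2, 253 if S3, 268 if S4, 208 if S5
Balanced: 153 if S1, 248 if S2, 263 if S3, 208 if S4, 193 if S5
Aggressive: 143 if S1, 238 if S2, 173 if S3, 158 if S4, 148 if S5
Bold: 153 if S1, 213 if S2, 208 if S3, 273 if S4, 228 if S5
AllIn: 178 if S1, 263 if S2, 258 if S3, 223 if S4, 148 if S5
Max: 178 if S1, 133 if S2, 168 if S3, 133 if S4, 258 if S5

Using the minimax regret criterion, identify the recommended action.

Conservative

Column bests: S1=218, S2=263, S3=263, S4=273, S5=258.
Conservative regrets: 0, 40, 10, 5, 50 → max 50
Balanced regrets: 65, 15, 0, 65, 65 → max 65
Aggressive regrets: 75, 25, 90, 115, 110 → max 115
Bold regrets: 65, 50, 55, 0, 30 → max 65
AllIn regrets: 40, 0, 5, 50, 110 → max 110
Max regrets: 40, 130, 95, 140, 0 → max 140
Smallest max regret = 50 → Conservative.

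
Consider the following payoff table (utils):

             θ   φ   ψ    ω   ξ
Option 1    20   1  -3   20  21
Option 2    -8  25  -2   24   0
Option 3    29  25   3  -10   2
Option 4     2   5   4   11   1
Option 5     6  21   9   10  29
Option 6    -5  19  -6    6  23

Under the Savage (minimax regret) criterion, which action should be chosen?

Column bests: θ=29, φ=25, ψ=9, ω=24, ξ=29.
Option 1 regrets: 9, 24, 12, 4, 8 → max 24
Option 2 regrets: 37, 0, 11, 0, 29 → max 37
Option 3 regrets: 0, 0, 6, 34, 27 → max 34
Option 4 regrets: 27, 20, 5, 13, 28 → max 28
Option 5 regrets: 23, 4, 0, 14, 0 → max 23
Option 6 regrets: 34, 6, 15, 18, 6 → max 34
Smallest max regret = 23 → Option 5.

Option 5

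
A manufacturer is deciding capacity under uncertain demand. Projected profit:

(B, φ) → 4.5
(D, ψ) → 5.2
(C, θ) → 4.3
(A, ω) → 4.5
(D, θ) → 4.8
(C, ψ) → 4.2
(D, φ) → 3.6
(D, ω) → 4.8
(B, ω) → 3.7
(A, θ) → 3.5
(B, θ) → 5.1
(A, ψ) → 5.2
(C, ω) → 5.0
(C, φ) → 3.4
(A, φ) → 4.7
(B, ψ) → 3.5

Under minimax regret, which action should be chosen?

Column bests: θ=5.1, φ=4.7, ψ=5.2, ω=5.0.
A regrets: 1.6, 0.0, 0.0, 0.5 → max 1.6
B regrets: 0.0, 0.2, 1.7, 1.3 → max 1.7
C regrets: 0.8, 1.3, 1.0, 0.0 → max 1.3
D regrets: 0.3, 1.1, 0.0, 0.2 → max 1.1
Smallest max regret = 1.1 → D.

D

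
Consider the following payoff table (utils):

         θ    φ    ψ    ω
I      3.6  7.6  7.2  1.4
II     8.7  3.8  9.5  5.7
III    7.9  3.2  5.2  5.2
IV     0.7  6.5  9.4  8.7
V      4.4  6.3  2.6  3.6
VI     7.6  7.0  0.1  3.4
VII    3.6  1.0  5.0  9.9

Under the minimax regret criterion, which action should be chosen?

Column bests: θ=8.7, φ=7.6, ψ=9.5, ω=9.9.
I regrets: 5.1, 0.0, 2.3, 8.5 → max 8.5
II regrets: 0.0, 3.8, 0.0, 4.2 → max 4.2
III regrets: 0.8, 4.4, 4.3, 4.7 → max 4.7
IV regrets: 8.0, 1.1, 0.1, 1.2 → max 8.0
V regrets: 4.3, 1.3, 6.9, 6.3 → max 6.9
VI regrets: 1.1, 0.6, 9.4, 6.5 → max 9.4
VII regrets: 5.1, 6.6, 4.5, 0.0 → max 6.6
Smallest max regret = 4.2 → II.

II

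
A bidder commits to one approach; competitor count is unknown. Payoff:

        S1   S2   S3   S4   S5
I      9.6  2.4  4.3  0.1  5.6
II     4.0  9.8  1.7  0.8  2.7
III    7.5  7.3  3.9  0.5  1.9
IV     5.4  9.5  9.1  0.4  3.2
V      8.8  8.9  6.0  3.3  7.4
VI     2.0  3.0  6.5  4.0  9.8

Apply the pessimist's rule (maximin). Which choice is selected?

Row minima: I=0.1, II=0.8, III=0.5, IV=0.4, V=3.3, VI=2.0
Best worst-case = 3.3 → V.

V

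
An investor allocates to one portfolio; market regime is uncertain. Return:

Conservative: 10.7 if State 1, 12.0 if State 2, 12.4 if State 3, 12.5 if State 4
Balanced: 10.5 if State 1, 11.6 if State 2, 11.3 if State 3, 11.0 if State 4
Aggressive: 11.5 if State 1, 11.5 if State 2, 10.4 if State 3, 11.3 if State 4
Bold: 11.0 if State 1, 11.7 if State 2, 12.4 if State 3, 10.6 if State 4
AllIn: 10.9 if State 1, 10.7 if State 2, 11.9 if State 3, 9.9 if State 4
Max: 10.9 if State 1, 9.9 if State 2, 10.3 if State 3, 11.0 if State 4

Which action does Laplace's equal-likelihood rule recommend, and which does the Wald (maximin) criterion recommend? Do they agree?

laplace → Conservative; maximin → Conservative (agree)

Row averages: Conservative=11.9, Balanced=11.1, Aggressive=11.175, Bold=11.425, AllIn=10.85, Max=10.525
Highest average = 11.9 → Conservative.
Row minima: Conservative=10.7, Balanced=10.5, Aggressive=10.4, Bold=10.6, AllIn=9.9, Max=9.9
Best worst-case = 10.7 → Conservative.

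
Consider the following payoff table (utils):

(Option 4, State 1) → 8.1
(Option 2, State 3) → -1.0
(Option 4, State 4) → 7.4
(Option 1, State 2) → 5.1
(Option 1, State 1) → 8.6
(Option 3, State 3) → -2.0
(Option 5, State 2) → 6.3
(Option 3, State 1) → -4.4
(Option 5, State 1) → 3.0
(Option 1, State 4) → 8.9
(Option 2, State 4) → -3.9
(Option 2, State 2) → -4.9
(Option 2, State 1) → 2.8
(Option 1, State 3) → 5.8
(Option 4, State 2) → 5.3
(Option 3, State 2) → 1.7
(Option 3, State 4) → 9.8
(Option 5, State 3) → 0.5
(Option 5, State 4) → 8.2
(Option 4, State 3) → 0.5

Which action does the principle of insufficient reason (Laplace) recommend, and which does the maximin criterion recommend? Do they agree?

laplace → Option 1; maximin → Option 1 (agree)

Row averages: Option 1=7.1, Option 2=-1.75, Option 3=1.275, Option 4=5.325, Option 5=4.5
Highest average = 7.1 → Option 1.
Row minima: Option 1=5.1, Option 2=-4.9, Option 3=-4.4, Option 4=0.5, Option 5=0.5
Best worst-case = 5.1 → Option 1.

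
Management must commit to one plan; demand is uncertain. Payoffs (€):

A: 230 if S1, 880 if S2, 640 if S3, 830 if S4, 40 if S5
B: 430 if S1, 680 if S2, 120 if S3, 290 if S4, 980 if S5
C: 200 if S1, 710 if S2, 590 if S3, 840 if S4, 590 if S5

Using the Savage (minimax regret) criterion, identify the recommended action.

C

Column bests: S1=430, S2=880, S3=640, S4=840, S5=980.
A regrets: 200, 0, 0, 10, 940 → max 940
B regrets: 0, 200, 520, 550, 0 → max 550
C regrets: 230, 170, 50, 0, 390 → max 390
Smallest max regret = 390 → C.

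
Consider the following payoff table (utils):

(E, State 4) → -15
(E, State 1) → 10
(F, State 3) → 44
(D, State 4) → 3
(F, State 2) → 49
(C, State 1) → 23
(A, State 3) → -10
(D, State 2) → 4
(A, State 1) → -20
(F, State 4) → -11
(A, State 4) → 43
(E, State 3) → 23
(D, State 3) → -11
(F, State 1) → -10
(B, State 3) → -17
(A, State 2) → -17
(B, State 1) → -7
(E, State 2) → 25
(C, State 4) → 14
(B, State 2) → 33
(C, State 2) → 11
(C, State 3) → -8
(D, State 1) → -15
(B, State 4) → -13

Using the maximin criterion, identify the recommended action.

Row minima: A=-20, B=-17, C=-8, D=-15, E=-15, F=-11
Best worst-case = -8 → C.

C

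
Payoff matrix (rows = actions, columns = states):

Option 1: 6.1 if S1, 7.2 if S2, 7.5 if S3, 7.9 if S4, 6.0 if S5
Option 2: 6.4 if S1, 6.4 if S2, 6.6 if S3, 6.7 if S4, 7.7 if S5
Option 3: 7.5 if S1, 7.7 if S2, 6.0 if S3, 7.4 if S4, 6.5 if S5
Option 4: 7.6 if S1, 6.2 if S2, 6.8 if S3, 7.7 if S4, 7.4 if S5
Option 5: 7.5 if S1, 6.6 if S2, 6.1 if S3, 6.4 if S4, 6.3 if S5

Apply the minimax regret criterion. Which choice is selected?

Option 2

Column bests: S1=7.6, S2=7.7, S3=7.5, S4=7.9, S5=7.7.
Option 1 regrets: 1.5, 0.5, 0.0, 0.0, 1.7 → max 1.7
Option 2 regrets: 1.2, 1.3, 0.9, 1.2, 0.0 → max 1.3
Option 3 regrets: 0.1, 0.0, 1.5, 0.5, 1.2 → max 1.5
Option 4 regrets: 0.0, 1.5, 0.7, 0.2, 0.3 → max 1.5
Option 5 regrets: 0.1, 1.1, 1.4, 1.5, 1.4 → max 1.5
Smallest max regret = 1.3 → Option 2.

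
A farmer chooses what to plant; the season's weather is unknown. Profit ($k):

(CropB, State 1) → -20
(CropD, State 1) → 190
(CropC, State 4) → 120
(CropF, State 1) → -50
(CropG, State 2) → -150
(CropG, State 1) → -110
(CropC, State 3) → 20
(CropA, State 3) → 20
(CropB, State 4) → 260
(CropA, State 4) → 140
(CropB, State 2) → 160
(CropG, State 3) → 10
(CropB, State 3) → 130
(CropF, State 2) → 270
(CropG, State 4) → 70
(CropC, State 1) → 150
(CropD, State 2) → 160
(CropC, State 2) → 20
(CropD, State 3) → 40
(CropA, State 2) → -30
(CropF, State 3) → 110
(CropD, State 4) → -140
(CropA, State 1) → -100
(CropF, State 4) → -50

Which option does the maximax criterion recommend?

Row maxima: CropG=70, CropD=190, CropA=140, CropB=260, CropC=150, CropF=270
Best best-case = 270 → CropF.

CropF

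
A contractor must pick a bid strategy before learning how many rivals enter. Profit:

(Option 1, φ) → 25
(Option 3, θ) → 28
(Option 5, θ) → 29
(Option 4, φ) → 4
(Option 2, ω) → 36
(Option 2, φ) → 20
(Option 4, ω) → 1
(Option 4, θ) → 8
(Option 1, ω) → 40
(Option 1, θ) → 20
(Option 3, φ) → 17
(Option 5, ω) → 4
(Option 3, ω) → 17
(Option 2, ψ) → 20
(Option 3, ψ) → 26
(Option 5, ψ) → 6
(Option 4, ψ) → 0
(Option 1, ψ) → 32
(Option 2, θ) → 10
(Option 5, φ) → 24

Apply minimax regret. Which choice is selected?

Column bests: θ=29, φ=25, ψ=32, ω=40.
Option 1 regrets: 9, 0, 0, 0 → max 9
Option 2 regrets: 19, 5, 12, 4 → max 19
Option 3 regrets: 1, 8, 6, 23 → max 23
Option 4 regrets: 21, 21, 32, 39 → max 39
Option 5 regrets: 0, 1, 26, 36 → max 36
Smallest max regret = 9 → Option 1.

Option 1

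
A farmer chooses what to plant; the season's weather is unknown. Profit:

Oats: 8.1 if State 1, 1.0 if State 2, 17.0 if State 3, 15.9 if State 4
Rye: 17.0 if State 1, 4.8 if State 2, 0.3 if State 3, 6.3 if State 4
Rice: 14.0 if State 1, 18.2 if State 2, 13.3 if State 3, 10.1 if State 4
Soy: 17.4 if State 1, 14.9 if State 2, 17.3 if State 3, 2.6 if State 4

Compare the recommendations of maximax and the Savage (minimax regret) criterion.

Row maxima: Oats=17.0, Rye=17.0, Rice=18.2, Soy=17.4
Best best-case = 18.2 → Rice.
Column bests: State 1=17.4, State 2=18.2, State 3=17.3, State 4=15.9.
Oats regrets: 9.3, 17.2, 0.3, 0.0 → max 17.2
Rye regrets: 0.4, 13.4, 17.0, 9.6 → max 17.0
Rice regrets: 3.4, 0.0, 4.0, 5.8 → max 5.8
Soy regrets: 0.0, 3.3, 0.0, 13.3 → max 13.3
Smallest max regret = 5.8 → Rice.

maximax → Rice; minimax regret → Rice (agree)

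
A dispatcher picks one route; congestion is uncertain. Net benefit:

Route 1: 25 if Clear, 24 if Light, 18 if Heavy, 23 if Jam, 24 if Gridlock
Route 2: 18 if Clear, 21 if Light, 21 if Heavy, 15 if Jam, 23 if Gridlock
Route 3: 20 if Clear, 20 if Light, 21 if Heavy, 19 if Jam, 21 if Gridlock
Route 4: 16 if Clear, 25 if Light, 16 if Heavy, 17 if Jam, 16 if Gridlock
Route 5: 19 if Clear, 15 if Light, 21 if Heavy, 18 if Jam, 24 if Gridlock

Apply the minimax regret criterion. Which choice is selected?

Column bests: Clear=25, Light=25, Heavy=21, Jam=23, Gridlock=24.
Route 1 regrets: 0, 1, 3, 0, 0 → max 3
Route 2 regrets: 7, 4, 0, 8, 1 → max 8
Route 3 regrets: 5, 5, 0, 4, 3 → max 5
Route 4 regrets: 9, 0, 5, 6, 8 → max 9
Route 5 regrets: 6, 10, 0, 5, 0 → max 10
Smallest max regret = 3 → Route 1.

Route 1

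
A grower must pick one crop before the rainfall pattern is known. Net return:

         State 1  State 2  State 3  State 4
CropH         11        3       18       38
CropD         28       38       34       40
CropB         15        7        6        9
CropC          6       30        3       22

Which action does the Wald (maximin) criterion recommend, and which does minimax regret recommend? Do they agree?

maximin → CropD; minimax regret → CropD (agree)

Row minima: CropH=3, CropD=28, CropB=6, CropC=3
Best worst-case = 28 → CropD.
Column bests: State 1=28, State 2=38, State 3=34, State 4=40.
CropH regrets: 17, 35, 16, 2 → max 35
CropD regrets: 0, 0, 0, 0 → max 0
CropB regrets: 13, 31, 28, 31 → max 31
CropC regrets: 22, 8, 31, 18 → max 31
Smallest max regret = 0 → CropD.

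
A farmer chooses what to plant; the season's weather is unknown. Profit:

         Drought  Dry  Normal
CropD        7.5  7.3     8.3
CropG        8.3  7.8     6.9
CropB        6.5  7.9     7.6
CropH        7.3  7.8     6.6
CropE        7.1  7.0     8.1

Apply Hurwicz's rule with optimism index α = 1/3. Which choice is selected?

CropD

CropD: 1/3·8.3 + 2/3·7.3 = 229/30
CropG: 1/3·8.3 + 2/3·6.9 = 221/30
CropB: 1/3·7.9 + 2/3·6.5 = 209/30
CropH: 1/3·7.8 + 2/3·6.6 = 7
CropE: 1/3·8.1 + 2/3·7.0 = 221/30
Highest Hurwicz score = 229/30 → CropD.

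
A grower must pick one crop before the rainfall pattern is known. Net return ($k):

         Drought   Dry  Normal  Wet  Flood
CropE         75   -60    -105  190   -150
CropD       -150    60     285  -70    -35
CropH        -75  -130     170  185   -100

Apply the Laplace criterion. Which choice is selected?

CropD

Row averages: CropE=-10, CropD=18, CropH=10
Highest average = 18 → CropD.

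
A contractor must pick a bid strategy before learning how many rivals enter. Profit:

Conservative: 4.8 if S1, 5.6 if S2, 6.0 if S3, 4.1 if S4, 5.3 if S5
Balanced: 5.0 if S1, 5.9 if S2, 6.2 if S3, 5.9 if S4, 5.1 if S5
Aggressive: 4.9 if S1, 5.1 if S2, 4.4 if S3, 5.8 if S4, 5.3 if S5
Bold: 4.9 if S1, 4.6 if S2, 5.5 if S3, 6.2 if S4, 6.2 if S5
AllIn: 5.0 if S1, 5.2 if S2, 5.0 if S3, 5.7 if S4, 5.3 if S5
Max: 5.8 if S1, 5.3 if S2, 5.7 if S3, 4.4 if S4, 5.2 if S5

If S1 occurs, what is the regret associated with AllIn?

0.8

Best payoff under S1 is 5.8.
Regret = 5.8 − 5.0 = 0.8.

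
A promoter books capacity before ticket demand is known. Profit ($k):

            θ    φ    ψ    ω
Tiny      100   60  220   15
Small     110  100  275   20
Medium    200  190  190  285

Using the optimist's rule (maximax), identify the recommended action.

Row maxima: Tiny=220, Small=275, Medium=285
Best best-case = 285 → Medium.

Medium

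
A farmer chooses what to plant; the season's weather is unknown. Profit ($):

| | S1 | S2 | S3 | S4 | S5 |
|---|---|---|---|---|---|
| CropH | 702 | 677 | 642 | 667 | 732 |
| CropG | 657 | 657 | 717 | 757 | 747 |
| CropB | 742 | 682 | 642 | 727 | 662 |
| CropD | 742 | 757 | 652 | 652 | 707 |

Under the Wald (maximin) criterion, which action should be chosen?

Row minima: CropH=642, CropG=657, CropB=642, CropD=652
Best worst-case = 657 → CropG.

CropG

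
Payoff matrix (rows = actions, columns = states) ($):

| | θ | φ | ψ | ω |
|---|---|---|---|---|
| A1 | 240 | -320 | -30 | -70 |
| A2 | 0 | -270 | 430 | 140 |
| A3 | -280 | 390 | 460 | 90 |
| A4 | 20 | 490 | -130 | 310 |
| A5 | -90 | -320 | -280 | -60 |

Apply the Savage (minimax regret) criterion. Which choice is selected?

A3

Column bests: θ=240, φ=490, ψ=460, ω=310.
A1 regrets: 0, 810, 490, 380 → max 810
A2 regrets: 240, 760, 30, 170 → max 760
A3 regrets: 520, 100, 0, 220 → max 520
A4 regrets: 220, 0, 590, 0 → max 590
A5 regrets: 330, 810, 740, 370 → max 810
Smallest max regret = 520 → A3.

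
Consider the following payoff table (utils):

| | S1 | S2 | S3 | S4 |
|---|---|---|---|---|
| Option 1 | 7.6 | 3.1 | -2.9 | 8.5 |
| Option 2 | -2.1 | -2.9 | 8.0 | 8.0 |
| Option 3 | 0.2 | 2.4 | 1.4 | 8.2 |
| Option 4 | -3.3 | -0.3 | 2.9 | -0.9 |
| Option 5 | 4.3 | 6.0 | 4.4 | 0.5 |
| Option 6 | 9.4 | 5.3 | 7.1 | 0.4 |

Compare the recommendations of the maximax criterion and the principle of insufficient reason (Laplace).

maximax → Option 6; laplace → Option 6 (agree)

Row maxima: Option 1=8.5, Option 2=8.0, Option 3=8.2, Option 4=2.9, Option 5=6.0, Option 6=9.4
Best best-case = 9.4 → Option 6.
Row averages: Option 1=4.075, Option 2=2.75, Option 3=3.05, Option 4=-0.4, Option 5=3.8, Option 6=5.55
Highest average = 5.55 → Option 6.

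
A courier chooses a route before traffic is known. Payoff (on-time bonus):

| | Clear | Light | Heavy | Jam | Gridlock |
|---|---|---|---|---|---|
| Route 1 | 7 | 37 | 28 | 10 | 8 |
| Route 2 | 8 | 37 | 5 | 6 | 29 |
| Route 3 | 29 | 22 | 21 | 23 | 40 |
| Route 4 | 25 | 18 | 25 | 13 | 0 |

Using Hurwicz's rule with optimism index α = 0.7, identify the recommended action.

Route 3

Route 1: 0.7·37 + 0.3·7 = 28
Route 2: 0.7·37 + 0.3·5 = 27.4
Route 3: 0.7·40 + 0.3·21 = 34.3
Route 4: 0.7·25 + 0.3·0 = 17.5
Highest Hurwicz score = 34.3 → Route 3.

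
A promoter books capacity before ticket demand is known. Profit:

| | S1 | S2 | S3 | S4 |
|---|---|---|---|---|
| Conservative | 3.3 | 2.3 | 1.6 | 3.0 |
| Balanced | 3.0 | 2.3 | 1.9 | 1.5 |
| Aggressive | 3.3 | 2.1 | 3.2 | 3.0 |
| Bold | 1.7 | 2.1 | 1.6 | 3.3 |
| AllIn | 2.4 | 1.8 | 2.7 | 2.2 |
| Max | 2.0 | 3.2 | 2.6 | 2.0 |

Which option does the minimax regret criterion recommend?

Aggressive

Column bests: S1=3.3, S2=3.2, S3=3.2, S4=3.3.
Conservative regrets: 0.0, 0.9, 1.6, 0.3 → max 1.6
Balanced regrets: 0.3, 0.9, 1.3, 1.8 → max 1.8
Aggressive regrets: 0.0, 1.1, 0.0, 0.3 → max 1.1
Bold regrets: 1.6, 1.1, 1.6, 0.0 → max 1.6
AllIn regrets: 0.9, 1.4, 0.5, 1.1 → max 1.4
Max regrets: 1.3, 0.0, 0.6, 1.3 → max 1.3
Smallest max regret = 1.1 → Aggressive.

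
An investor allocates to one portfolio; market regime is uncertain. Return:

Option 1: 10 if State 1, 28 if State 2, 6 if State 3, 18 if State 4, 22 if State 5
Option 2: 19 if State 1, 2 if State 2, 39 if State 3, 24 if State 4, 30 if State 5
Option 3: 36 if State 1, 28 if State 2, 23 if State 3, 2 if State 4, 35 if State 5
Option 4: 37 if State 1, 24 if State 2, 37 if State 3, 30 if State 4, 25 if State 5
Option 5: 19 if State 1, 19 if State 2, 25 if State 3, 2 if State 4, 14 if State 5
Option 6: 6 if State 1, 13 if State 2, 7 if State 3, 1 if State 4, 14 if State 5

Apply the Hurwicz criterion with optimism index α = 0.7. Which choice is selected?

Option 1: 0.7·28 + 0.3·6 = 21.4
Option 2: 0.7·39 + 0.3·2 = 27.9
Option 3: 0.7·36 + 0.3·2 = 25.8
Option 4: 0.7·37 + 0.3·24 = 33.1
Option 5: 0.7·25 + 0.3·2 = 18.1
Option 6: 0.7·14 + 0.3·1 = 10.1
Highest Hurwicz score = 33.1 → Option 4.

Option 4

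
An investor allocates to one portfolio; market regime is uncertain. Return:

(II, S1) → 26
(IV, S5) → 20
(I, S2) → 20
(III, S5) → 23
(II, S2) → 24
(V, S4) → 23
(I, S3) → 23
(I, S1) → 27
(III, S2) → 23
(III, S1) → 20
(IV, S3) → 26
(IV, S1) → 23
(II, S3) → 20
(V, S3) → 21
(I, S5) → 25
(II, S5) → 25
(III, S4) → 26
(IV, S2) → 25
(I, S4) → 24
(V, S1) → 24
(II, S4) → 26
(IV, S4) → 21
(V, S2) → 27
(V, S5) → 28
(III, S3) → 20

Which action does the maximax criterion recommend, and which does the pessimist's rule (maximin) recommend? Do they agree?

Row maxima: I=27, II=26, III=26, IV=26, V=28
Best best-case = 28 → V.
Row minima: I=20, II=20, III=20, IV=20, V=21
Best worst-case = 21 → V.

maximax → V; maximin → V (agree)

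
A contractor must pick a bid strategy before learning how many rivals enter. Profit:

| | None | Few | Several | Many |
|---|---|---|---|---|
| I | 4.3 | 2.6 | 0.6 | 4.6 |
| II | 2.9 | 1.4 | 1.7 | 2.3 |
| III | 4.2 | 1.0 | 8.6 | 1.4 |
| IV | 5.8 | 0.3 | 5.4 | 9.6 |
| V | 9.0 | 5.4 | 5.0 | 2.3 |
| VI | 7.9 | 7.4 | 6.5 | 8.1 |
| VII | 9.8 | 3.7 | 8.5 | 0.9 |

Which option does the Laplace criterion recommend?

Row averages: I=3.025, II=2.075, III=3.8, IV=5.275, V=5.425, VI=7.475, VII=5.725
Highest average = 7.475 → VI.

VI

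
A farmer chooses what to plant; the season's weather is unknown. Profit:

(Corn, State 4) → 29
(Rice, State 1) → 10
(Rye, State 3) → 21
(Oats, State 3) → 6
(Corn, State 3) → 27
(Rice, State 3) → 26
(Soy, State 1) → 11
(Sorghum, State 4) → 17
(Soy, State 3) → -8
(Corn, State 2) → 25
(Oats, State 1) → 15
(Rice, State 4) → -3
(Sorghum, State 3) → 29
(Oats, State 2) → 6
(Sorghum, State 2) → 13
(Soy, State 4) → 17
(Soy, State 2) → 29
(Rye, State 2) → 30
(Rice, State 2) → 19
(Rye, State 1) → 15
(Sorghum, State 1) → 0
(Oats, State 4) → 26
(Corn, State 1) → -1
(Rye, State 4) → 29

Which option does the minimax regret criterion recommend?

Column bests: State 1=15, State 2=30, State 3=29, State 4=29.
Oats regrets: 0, 24, 23, 3 → max 24
Soy regrets: 4, 1, 37, 12 → max 37
Rye regrets: 0, 0, 8, 0 → max 8
Rice regrets: 5, 11, 3, 32 → max 32
Sorghum regrets: 15, 17, 0, 12 → max 17
Corn regrets: 16, 5, 2, 0 → max 16
Smallest max regret = 8 → Rye.

Rye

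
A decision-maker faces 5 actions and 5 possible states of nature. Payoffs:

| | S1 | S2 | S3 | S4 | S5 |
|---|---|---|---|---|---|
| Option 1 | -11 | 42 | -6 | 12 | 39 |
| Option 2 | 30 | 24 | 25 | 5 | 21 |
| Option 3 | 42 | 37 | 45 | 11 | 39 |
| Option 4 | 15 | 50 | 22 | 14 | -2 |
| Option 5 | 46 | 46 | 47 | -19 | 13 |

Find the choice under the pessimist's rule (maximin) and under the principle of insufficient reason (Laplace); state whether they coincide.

maximin → Option 3; laplace → Option 3 (agree)

Row minima: Option 1=-11, Option 2=5, Option 3=11, Option 4=-2, Option 5=-19
Best worst-case = 11 → Option 3.
Row averages: Option 1=15.2, Option 2=21, Option 3=34.8, Option 4=19.8, Option 5=26.6
Highest average = 34.8 → Option 3.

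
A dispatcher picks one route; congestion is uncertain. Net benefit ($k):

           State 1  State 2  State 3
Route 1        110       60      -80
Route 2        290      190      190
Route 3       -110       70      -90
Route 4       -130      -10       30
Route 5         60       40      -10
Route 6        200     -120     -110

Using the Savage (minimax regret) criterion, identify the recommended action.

Route 2

Column bests: State 1=290, State 2=190, State 3=190.
Route 1 regrets: 180, 130, 270 → max 270
Route 2 regrets: 0, 0, 0 → max 0
Route 3 regrets: 400, 120, 280 → max 400
Route 4 regrets: 420, 200, 160 → max 420
Route 5 regrets: 230, 150, 200 → max 230
Route 6 regrets: 90, 310, 300 → max 310
Smallest max regret = 0 → Route 2.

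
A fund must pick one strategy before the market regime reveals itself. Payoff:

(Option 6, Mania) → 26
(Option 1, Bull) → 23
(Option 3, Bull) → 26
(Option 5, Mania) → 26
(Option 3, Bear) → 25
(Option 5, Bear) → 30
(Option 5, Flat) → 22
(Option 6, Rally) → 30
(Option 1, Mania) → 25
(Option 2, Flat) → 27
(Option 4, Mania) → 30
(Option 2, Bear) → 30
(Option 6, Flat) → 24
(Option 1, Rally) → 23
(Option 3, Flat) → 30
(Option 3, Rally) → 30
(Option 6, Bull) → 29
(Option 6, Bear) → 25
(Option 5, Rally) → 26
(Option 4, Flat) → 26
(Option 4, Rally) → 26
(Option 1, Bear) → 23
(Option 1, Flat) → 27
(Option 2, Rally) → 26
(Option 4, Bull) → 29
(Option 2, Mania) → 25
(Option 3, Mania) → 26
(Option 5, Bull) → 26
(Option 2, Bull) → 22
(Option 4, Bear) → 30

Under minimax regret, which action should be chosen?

Option 4

Column bests: Bear=30, Flat=30, Bull=29, Rally=30, Mania=30.
Option 1 regrets: 7, 3, 6, 7, 5 → max 7
Option 2 regrets: 0, 3, 7, 4, 5 → max 7
Option 3 regrets: 5, 0, 3, 0, 4 → max 5
Option 4 regrets: 0, 4, 0, 4, 0 → max 4
Option 5 regrets: 0, 8, 3, 4, 4 → max 8
Option 6 regrets: 5, 6, 0, 0, 4 → max 6
Smallest max regret = 4 → Option 4.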